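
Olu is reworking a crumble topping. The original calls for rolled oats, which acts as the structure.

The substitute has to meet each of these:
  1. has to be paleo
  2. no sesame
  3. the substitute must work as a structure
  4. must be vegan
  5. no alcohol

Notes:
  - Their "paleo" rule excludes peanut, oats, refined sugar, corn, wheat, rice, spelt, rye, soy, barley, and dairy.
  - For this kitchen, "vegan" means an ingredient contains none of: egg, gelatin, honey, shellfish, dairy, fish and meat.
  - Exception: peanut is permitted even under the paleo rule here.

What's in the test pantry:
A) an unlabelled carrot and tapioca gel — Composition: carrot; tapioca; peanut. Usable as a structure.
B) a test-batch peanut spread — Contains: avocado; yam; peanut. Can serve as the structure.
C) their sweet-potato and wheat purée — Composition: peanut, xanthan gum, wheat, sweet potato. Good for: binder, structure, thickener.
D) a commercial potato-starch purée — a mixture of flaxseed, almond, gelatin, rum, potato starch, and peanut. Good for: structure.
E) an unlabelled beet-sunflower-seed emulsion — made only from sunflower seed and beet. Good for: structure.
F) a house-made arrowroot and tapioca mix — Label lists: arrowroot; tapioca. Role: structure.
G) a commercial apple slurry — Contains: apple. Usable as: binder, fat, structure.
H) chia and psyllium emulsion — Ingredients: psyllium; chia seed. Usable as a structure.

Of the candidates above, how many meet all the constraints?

6

A: peanut is permitted under the paleo carve-out; nothing else excluded — keep
B: peanut is permitted under the paleo carve-out; nothing else excluded — valid
C: has wheat, so not paleo — reject
D: has gelatin, so not vegan; has rum, so not alcohol-free — no
E: nothing on the exclusion list — keep
F: vegan, paleo — keep
G: works as a structure, vegan, no alcohol — OK
H: only chia seed and psyllium; none excluded — OK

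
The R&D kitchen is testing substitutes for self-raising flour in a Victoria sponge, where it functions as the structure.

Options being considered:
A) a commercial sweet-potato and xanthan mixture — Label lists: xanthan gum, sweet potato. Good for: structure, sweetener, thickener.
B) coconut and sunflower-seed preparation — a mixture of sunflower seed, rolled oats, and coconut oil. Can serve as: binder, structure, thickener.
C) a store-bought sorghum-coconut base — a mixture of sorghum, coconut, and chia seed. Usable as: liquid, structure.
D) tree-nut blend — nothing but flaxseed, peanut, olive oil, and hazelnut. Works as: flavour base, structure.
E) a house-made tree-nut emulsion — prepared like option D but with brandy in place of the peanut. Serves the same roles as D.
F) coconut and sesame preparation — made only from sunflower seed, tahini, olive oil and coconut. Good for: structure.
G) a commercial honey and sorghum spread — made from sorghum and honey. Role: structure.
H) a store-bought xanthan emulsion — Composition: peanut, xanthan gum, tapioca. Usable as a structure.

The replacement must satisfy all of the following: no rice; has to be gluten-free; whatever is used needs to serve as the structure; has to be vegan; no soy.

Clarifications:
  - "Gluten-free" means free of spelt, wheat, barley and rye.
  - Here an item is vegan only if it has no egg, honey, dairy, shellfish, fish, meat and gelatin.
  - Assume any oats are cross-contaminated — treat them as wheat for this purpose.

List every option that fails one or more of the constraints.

B, G

A: nothing on the exclusion list — valid
B: has rolled oats, so not gluten-free — reject
C: only coconut, sorghum, and chia seed; none excluded — OK
D: all constraints satisfied — valid
E: vegan, gluten-free — keep
F: nothing on the exclusion list — OK
G: has honey, so not vegan — reject
H: no rice, vegan — keep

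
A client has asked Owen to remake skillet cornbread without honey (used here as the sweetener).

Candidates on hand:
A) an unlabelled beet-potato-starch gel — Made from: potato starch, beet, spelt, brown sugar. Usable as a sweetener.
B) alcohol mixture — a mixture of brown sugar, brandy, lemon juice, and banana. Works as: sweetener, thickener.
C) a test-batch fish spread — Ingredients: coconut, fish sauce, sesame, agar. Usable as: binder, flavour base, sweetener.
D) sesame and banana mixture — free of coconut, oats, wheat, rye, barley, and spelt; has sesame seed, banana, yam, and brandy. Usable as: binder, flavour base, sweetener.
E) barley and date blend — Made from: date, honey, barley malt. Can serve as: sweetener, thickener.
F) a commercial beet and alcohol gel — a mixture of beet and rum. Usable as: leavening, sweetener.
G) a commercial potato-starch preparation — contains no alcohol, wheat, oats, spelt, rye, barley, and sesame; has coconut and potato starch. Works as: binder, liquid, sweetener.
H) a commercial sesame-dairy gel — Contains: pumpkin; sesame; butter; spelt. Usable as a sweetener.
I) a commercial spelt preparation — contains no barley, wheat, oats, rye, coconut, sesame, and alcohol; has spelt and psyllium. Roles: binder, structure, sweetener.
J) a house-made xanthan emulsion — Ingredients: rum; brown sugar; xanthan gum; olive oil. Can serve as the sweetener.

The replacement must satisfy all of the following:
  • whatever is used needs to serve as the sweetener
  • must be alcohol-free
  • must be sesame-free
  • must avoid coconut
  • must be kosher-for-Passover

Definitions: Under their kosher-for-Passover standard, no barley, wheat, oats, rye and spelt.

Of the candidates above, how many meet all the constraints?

0

A: has spelt, so not kosher-for-Passover — out
B: has brandy, so not alcohol-free — no
C: has coconut, so not coconut-free; has sesame, so not sesame-free — reject
D: has brandy, so not alcohol-free; has sesame seed, so not sesame-free — no
E: has barley malt, so not kosher-for-Passover — reject
F: has rum, so not alcohol-free — out
G: has coconut, so not coconut-free — reject
H: has spelt, so not kosher-for-Passover; has sesame, so not sesame-free — reject
I: has spelt, so not kosher-for-Passover — reject
J: has rum, so not alcohol-free — reject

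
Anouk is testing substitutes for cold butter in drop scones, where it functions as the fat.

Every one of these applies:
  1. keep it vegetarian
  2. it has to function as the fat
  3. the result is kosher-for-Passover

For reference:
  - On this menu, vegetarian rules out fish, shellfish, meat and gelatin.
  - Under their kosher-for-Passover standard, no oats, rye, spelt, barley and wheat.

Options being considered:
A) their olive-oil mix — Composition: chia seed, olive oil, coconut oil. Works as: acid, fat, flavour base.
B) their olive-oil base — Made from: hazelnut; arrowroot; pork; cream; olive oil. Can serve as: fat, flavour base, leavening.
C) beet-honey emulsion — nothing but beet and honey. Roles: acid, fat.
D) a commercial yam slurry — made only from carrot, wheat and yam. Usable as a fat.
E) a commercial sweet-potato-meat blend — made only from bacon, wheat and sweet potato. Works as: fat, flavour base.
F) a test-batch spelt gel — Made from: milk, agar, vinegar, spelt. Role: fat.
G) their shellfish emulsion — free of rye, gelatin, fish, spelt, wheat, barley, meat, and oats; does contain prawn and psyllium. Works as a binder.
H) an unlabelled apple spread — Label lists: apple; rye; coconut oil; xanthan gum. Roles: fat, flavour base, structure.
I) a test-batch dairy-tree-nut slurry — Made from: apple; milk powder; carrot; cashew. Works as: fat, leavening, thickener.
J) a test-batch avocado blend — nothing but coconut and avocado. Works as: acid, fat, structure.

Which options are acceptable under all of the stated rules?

A: works as a fat, kosher-for-Passover, vegetarian — keep
B: has pork, so not vegetarian — out
C: only honey and beet; none excluded — valid
D: has wheat, so not kosher-for-Passover — no
E: has bacon, so not vegetarian; has wheat, so not kosher-for-Passover — out
F: has spelt, so not kosher-for-Passover — no
G: not usable as a fat; has prawn, so not vegetarian — reject
H: has rye, so not kosher-for-Passover — out
I: all constraints satisfied — keep
J: only coconut and avocado; none excluded — keep

A, C, I, J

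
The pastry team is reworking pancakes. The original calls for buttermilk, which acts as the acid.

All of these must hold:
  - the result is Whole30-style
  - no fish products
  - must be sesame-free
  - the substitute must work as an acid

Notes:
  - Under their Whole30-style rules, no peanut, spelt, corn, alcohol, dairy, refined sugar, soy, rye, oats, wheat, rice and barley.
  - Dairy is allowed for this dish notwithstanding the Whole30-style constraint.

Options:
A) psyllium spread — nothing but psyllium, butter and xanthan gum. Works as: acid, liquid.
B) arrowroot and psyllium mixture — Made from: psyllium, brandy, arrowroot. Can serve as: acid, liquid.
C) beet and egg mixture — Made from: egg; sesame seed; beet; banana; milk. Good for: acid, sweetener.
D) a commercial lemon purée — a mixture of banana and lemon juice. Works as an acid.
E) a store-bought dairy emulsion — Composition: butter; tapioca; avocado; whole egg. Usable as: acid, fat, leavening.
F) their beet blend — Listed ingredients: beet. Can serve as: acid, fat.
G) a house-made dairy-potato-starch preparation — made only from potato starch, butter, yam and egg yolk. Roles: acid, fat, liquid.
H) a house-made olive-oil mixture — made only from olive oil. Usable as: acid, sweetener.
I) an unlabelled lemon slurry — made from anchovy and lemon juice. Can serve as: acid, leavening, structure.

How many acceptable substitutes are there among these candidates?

A: dairy is permitted under the Whole30-style carve-out; nothing else excluded — OK
B: has brandy, so not Whole30-style — reject
C: has sesame seed, so not sesame-free — out
D: every rule checks out — valid
E: dairy is permitted under the Whole30-style carve-out; nothing else excluded — keep
F: only beet; none excluded — OK
G: dairy is permitted under the Whole30-style carve-out; nothing else excluded — valid
H: Whole30-style, no fish — valid
I: has anchovy, so not fish-free — out

6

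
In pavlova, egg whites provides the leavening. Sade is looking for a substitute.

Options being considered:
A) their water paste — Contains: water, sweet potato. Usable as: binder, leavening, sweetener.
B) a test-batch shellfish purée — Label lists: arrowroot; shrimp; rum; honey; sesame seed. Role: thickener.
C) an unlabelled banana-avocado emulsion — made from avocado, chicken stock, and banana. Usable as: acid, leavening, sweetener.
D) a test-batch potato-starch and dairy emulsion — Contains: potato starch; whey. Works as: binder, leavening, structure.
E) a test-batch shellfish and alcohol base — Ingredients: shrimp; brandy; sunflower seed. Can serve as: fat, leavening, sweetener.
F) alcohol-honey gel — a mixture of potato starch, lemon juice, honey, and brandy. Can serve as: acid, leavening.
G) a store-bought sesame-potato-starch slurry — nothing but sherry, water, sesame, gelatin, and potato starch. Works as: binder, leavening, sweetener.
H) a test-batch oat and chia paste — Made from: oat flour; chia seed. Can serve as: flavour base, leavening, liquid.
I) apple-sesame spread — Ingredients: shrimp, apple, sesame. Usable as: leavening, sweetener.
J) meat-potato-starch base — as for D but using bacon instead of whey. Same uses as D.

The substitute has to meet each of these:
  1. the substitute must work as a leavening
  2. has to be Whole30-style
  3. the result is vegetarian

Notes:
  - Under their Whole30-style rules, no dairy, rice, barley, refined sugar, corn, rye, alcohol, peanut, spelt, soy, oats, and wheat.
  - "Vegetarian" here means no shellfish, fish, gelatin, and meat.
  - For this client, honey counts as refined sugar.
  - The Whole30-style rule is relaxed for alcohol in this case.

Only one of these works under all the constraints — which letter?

A

A: nothing on the exclusion list — keep
B: not usable as a leavening; has honey, so not Whole30-style (and 1 more) — reject
C: has chicken stock, so not vegetarian — reject
D: has whey, so not Whole30-style — reject
E: has shrimp, so not vegetarian — out
F: has honey, so not Whole30-style — reject
G: has gelatin, so not vegetarian — reject
H: has oat flour, so not Whole30-style — reject
I: has shrimp, so not vegetarian — out
J: has bacon, so not vegetarian — no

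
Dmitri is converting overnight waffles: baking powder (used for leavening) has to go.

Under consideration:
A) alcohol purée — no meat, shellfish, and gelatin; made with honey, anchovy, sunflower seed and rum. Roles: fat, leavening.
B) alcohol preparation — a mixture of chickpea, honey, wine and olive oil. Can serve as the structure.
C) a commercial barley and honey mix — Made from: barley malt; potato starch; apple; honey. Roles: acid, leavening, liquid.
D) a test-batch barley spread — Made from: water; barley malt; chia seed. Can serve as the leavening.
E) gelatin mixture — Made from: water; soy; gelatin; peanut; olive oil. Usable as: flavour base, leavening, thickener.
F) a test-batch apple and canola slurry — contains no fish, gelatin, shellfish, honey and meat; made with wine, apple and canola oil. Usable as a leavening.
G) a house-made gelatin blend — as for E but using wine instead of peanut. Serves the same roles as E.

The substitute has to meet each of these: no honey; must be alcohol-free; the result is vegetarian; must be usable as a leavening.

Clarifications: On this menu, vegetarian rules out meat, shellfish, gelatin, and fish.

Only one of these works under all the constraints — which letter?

A: has anchovy, so not vegetarian; has rum, so not alcohol-free (and 1 more) — reject
B: not usable as a leavening; has wine, so not alcohol-free (and 1 more) — out
C: has honey, so not honey-free — out
D: nothing on the exclusion list — valid
E: has gelatin, so not vegetarian — no
F: has wine, so not alcohol-free — out
G: has gelatin, so not vegetarian; has wine, so not alcohol-free — reject

D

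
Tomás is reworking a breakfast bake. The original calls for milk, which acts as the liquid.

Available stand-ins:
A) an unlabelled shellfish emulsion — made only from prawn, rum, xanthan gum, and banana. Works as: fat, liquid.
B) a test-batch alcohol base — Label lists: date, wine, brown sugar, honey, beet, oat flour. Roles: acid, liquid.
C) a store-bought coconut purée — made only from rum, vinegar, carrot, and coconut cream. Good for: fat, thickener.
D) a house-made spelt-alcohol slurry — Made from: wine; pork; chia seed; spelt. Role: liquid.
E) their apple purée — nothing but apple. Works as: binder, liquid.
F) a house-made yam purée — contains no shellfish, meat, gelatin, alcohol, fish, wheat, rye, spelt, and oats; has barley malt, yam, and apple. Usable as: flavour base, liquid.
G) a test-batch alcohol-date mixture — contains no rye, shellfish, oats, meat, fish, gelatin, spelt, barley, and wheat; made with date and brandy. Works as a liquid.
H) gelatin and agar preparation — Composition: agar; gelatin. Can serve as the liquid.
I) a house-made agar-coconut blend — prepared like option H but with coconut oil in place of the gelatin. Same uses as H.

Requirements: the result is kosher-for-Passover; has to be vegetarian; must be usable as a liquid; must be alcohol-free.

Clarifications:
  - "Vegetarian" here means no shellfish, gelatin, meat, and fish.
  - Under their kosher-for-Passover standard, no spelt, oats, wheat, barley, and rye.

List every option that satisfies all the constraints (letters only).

E, I

A: has prawn, so not vegetarian; has rum, so not alcohol-free — out
B: has oat flour, so not kosher-for-Passover; has wine, so not alcohol-free — out
C: not usable as a liquid; has rum, so not alcohol-free — reject
D: has pork, so not vegetarian; has spelt, so not kosher-for-Passover (and 1 more) — no
E: every rule checks out — OK
F: has barley malt, so not kosher-for-Passover — out
G: has brandy, so not alcohol-free — no
H: has gelatin, so not vegetarian — reject
I: no alcohol, vegetarian — OK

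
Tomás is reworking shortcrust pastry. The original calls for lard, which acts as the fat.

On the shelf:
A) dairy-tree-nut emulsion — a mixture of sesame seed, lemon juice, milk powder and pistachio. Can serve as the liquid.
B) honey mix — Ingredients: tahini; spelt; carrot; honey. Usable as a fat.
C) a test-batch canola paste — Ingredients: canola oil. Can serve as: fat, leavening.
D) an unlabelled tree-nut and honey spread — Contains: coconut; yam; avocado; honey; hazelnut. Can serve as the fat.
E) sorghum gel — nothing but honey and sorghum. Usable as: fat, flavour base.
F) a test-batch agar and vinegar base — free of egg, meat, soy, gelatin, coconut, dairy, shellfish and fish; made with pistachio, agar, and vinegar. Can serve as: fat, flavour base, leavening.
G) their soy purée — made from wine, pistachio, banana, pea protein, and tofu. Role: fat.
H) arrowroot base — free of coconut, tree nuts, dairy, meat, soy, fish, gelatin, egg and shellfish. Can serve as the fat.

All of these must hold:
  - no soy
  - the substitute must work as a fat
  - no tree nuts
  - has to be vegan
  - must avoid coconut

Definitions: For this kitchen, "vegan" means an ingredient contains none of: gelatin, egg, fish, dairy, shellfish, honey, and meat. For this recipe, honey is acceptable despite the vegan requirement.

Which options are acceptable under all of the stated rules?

A: not usable as a fat; has milk powder, so not vegan (and 1 more) — no
B: honey is permitted under the vegan carve-out; nothing else excluded — keep
C: only canola oil; none excluded — valid
D: has coconut, so not coconut-free; has hazelnut, so not tree-nut-free — out
E: honey is permitted under the vegan carve-out; nothing else excluded — keep
F: has pistachio, so not tree-nut-free — no
G: has pistachio, so not tree-nut-free; has tofu, so not soy-free — no
H: works as a fat, no tree nuts, no coconut — keep

B, C, E, H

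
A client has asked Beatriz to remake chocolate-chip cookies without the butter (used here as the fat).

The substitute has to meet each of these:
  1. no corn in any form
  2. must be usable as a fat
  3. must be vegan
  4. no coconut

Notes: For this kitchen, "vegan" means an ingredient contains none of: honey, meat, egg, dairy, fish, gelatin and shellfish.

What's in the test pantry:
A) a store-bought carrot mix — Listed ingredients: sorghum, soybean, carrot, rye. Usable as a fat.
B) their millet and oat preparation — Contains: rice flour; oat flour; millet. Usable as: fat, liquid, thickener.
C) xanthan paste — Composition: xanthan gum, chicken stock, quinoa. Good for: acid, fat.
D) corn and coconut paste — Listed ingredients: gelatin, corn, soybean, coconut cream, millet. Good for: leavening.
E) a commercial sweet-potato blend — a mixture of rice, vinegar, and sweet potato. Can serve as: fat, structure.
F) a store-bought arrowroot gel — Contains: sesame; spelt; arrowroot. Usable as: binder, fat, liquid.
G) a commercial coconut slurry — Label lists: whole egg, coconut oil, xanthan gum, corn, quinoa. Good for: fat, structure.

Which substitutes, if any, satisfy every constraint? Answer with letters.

A, B, E, F

A: works as a fat, vegan, no corn — valid
B: works as a fat, vegan, no corn — valid
C: has chicken stock, so not vegan — no
D: not usable as a fat; has gelatin, so not vegan (and 2 more) — no
E: only rice, sweet potato, and vinegar; none excluded — OK
F: no corn, no coconut — keep
G: has whole egg, so not vegan; has coconut oil, so not coconut-free (and 1 more) — reject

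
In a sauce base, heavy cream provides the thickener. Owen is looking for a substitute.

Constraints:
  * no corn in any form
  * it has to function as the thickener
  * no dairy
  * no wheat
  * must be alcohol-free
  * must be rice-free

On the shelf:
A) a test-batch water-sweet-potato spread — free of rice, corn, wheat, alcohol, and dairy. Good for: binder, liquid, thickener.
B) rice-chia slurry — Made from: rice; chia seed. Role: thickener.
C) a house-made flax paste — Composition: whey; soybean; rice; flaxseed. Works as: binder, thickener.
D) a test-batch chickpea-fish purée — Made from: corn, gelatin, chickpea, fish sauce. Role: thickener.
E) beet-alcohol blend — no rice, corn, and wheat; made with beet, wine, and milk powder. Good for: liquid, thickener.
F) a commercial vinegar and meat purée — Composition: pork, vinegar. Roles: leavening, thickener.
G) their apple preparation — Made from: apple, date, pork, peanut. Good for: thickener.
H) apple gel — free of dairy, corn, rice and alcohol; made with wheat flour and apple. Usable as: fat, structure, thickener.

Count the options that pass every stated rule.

A: no corn, no wheat — OK
B: has rice, so not rice-free — reject
C: has rice, so not rice-free; has whey, so not dairy-free — no
D: has corn, so not corn-free — reject
E: has milk powder, so not dairy-free; has wine, so not alcohol-free — out
F: nothing on the exclusion list — OK
G: nothing on the exclusion list — valid
H: has wheat flour, so not wheat-free — out

3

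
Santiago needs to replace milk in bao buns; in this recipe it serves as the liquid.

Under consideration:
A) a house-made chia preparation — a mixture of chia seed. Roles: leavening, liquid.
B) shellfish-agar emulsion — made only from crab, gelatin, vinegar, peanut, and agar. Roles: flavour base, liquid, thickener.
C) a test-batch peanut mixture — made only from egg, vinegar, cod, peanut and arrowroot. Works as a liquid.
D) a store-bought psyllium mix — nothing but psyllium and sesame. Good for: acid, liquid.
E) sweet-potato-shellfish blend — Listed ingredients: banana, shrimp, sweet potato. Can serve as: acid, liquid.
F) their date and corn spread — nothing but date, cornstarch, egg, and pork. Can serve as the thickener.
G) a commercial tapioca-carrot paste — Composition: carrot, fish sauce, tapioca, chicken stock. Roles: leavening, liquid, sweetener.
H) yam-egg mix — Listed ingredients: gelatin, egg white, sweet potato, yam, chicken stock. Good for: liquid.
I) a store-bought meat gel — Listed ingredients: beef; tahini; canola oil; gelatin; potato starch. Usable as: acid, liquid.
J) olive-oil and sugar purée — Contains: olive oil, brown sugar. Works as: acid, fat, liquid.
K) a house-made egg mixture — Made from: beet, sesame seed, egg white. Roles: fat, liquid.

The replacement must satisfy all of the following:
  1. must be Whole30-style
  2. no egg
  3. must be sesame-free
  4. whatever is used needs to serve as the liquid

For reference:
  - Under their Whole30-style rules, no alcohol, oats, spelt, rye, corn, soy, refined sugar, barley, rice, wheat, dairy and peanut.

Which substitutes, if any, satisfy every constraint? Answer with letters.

A: no egg, no sesame — keep
B: has peanut, so not Whole30-style — no
C: has peanut, so not Whole30-style; has egg, so not egg-free — out
D: has sesame, so not sesame-free — out
E: only shrimp, sweet potato, and banana; none excluded — keep
F: not usable as a liquid; has cornstarch, so not Whole30-style (and 1 more) — reject
G: fish sauce and chicken stock etc. — none of it excluded — OK
H: has egg white, so not egg-free — no
I: has tahini, so not sesame-free — no
J: has brown sugar, so not Whole30-style — out
K: has egg white, so not egg-free; has sesame seed, so not sesame-free — out

A, E, G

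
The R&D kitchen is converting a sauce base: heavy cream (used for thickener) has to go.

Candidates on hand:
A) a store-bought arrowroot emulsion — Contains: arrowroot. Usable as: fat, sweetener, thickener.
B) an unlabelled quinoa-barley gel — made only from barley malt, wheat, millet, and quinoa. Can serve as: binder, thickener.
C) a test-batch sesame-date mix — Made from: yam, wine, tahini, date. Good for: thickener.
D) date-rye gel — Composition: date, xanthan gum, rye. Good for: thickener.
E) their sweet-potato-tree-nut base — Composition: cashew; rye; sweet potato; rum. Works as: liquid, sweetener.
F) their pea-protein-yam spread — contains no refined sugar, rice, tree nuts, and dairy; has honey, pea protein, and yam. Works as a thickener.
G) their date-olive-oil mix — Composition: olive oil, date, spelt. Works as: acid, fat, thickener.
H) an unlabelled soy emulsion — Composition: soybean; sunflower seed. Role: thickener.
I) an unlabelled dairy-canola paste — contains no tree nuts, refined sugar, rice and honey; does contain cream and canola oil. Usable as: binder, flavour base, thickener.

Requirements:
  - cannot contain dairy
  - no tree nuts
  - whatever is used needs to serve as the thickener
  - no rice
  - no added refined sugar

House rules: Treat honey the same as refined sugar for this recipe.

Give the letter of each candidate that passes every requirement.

A, B, C, D, G, H

A: all constraints satisfied — OK
B: all constraints satisfied — keep
C: works as a thickener, no dairy, no rice — keep
D: only rye, xanthan gum and date; none excluded — valid
E: not usable as a thickener; has cashew, so not tree-nut-free — reject
F: has honey, so not no-added-sugar — out
G: works as a thickener, no tree nuts, no dairy — valid
H: works as a thickener, no-added-sugar, no tree nuts — OK
I: has cream, so not dairy-free — reject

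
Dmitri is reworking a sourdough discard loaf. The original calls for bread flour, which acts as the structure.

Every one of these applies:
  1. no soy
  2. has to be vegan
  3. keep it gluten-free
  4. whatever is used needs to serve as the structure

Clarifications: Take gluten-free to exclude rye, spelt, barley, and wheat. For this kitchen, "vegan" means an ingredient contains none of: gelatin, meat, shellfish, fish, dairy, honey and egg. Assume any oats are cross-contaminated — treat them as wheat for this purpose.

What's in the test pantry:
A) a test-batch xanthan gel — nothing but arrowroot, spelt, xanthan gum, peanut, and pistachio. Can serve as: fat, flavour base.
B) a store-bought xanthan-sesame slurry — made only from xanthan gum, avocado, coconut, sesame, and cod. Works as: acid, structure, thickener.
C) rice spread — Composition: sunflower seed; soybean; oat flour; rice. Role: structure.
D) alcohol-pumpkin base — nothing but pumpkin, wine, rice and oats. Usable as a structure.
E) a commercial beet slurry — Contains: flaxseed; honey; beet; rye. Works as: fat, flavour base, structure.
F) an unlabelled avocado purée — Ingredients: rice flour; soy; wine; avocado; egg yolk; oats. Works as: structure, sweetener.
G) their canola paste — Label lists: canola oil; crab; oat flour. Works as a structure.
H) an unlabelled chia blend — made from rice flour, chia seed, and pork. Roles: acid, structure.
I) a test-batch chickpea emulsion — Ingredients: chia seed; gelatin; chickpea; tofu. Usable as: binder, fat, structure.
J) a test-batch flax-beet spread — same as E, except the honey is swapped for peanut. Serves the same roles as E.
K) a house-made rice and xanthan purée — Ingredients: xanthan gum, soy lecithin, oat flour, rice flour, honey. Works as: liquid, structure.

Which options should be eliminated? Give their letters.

A, B, C, D, E, F, G, H, I, J, K

A: not usable as a structure; has spelt, so not gluten-free — out
B: has cod, so not vegan — reject
C: has oat flour, so not gluten-free; has soybean, so not soy-free — out
D: has oats, so not gluten-free — out
E: has rye, so not gluten-free; has honey, so not vegan — no
F: has oats, so not gluten-free; has egg yolk, so not vegan (and 1 more) — out
G: has oat flour, so not gluten-free; has crab, so not vegan — reject
H: has pork, so not vegan — no
I: has gelatin, so not vegan; has tofu, so not soy-free — reject
J: has rye, so not gluten-free — reject
K: has oat flour, so not gluten-free; has honey, so not vegan (and 1 more) — out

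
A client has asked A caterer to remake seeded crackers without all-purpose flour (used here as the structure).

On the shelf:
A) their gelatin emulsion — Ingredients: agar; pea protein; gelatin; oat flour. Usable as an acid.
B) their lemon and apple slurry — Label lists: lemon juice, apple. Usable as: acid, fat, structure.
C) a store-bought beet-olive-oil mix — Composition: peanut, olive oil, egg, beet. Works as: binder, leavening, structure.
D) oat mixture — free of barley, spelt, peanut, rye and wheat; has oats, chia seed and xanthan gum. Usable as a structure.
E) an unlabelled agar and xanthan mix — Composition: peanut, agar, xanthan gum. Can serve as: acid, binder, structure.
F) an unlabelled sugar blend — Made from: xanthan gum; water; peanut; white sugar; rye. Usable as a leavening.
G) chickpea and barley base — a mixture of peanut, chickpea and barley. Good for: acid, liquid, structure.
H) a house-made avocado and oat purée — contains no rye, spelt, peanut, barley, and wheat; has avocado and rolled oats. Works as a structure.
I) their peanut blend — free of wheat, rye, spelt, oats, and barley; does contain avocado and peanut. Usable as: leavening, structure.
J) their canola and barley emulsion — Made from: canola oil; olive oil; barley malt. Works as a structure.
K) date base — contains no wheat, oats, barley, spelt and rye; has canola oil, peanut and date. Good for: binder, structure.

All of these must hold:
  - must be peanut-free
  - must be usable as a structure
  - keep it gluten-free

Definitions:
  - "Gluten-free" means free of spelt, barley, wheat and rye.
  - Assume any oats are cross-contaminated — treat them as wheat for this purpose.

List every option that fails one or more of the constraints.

A: not usable as a structure; has oat flour, so not gluten-free — out
B: only apple and lemon juice; none excluded — OK
C: has peanut, so not peanut-free — no
D: has oats, so not gluten-free — reject
E: has peanut, so not peanut-free — reject
F: not usable as a structure; has rye, so not gluten-free (and 1 more) — out
G: has barley, so not gluten-free; has peanut, so not peanut-free — out
H: has rolled oats, so not gluten-free — out
I: has peanut, so not peanut-free — out
J: has barley malt, so not gluten-free — reject
K: has peanut, so not peanut-free — no

A, C, D, E, F, G, H, I, J, K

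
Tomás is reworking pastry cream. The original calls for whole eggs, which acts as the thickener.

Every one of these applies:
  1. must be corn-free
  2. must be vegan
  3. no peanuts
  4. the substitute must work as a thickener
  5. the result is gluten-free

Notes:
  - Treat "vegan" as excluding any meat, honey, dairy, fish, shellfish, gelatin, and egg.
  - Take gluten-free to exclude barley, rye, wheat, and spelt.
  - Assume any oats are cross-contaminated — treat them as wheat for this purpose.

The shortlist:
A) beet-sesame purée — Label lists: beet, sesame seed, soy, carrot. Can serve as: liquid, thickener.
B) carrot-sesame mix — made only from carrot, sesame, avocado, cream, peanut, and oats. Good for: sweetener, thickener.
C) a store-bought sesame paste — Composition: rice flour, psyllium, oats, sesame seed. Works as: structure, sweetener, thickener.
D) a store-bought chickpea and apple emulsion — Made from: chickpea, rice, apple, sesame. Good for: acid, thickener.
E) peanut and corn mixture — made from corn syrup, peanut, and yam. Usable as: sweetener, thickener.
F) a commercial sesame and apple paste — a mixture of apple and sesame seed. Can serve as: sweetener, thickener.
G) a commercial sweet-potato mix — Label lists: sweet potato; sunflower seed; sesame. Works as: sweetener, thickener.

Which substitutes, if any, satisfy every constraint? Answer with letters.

A: works as a thickener, vegan, gluten-free — OK
B: has cream, so not vegan; has oats, so not gluten-free (and 1 more) — reject
C: has oats, so not gluten-free — out
D: rice and sesame etc. — none of it excluded — OK
E: has peanut, so not peanut-free; has corn syrup, so not corn-free — reject
F: every rule checks out — keep
G: only sesame, sweet potato, and sunflower seed; none excluded — valid

A, D, F, G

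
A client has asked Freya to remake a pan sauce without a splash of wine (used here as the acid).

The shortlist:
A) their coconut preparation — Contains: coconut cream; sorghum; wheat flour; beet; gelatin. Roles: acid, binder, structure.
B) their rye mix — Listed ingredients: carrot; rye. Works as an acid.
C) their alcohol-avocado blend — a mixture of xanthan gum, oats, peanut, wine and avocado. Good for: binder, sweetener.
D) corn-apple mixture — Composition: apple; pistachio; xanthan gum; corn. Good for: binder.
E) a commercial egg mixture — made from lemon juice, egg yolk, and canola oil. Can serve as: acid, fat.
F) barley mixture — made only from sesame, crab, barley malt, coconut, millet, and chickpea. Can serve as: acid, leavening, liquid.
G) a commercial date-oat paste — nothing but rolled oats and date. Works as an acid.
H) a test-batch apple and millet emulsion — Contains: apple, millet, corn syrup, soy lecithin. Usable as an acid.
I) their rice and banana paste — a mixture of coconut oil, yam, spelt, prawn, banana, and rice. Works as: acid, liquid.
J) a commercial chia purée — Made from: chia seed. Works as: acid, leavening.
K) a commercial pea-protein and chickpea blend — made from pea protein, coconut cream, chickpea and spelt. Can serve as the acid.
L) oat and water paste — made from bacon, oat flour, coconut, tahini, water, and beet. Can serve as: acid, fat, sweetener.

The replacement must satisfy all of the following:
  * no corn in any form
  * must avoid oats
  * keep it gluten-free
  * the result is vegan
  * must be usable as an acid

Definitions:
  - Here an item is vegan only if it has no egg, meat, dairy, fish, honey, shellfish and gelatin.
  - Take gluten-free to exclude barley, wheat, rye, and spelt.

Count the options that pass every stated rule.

1

A: has gelatin, so not vegan; has wheat flour, so not gluten-free — out
B: has rye, so not gluten-free — no
C: not usable as an acid; has oats, so not oat-free — no
D: not usable as an acid; has corn, so not corn-free — reject
E: has egg yolk, so not vegan — no
F: has crab, so not vegan; has barley malt, so not gluten-free — out
G: has rolled oats, so not oat-free — out
H: has corn syrup, so not corn-free — out
I: has prawn, so not vegan; has spelt, so not gluten-free — no
J: only chia seed; none excluded — OK
K: has spelt, so not gluten-free — reject
L: has bacon, so not vegan; has oat flour, so not oat-free — out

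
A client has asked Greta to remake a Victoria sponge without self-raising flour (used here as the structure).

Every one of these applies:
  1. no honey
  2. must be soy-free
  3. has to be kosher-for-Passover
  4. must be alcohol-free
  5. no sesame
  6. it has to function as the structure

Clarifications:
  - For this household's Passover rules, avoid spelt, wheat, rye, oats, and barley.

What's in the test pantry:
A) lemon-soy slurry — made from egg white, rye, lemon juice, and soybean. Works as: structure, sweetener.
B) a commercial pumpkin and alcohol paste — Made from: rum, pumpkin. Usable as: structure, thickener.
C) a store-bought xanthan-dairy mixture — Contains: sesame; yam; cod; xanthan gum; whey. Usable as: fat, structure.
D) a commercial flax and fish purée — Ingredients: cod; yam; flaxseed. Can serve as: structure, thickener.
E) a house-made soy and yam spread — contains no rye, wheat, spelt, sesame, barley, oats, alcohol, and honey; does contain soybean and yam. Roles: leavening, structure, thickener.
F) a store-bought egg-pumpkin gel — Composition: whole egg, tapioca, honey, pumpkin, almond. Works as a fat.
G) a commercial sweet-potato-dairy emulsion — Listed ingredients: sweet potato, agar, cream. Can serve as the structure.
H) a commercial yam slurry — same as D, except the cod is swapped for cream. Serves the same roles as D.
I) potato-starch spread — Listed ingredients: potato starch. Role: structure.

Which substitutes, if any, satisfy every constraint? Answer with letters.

D, G, H, I

A: has rye, so not kosher-for-Passover; has soybean, so not soy-free — no
B: has rum, so not alcohol-free — out
C: has sesame, so not sesame-free — reject
D: every rule checks out — OK
E: has soybean, so not soy-free — no
F: not usable as a structure; has honey, so not honey-free — no
G: only cream, agar and sweet potato; none excluded — keep
H: no alcohol, no honey — OK
I: works as a structure, no sesame, no honey — OK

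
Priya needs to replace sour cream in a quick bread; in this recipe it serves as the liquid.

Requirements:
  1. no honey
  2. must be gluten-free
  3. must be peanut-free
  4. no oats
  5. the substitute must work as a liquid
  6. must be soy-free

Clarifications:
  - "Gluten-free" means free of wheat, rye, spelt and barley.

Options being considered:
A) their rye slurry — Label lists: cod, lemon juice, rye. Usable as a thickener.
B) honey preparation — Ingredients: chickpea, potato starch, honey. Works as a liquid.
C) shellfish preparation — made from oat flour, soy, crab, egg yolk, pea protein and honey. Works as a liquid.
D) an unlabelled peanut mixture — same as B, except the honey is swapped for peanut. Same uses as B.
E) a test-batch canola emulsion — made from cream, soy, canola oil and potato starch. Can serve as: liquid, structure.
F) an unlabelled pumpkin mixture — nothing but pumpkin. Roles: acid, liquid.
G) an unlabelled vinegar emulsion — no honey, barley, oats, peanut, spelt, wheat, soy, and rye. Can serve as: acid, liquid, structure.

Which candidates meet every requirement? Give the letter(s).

A: not usable as a liquid; has rye, so not gluten-free — no
B: has honey, so not honey-free — no
C: has honey, so not honey-free; has oat flour, so not oat-free (and 1 more) — no
D: has peanut, so not peanut-free — reject
E: has soy, so not soy-free — out
F: every rule checks out — OK
G: no soy, gluten-free — valid

F, G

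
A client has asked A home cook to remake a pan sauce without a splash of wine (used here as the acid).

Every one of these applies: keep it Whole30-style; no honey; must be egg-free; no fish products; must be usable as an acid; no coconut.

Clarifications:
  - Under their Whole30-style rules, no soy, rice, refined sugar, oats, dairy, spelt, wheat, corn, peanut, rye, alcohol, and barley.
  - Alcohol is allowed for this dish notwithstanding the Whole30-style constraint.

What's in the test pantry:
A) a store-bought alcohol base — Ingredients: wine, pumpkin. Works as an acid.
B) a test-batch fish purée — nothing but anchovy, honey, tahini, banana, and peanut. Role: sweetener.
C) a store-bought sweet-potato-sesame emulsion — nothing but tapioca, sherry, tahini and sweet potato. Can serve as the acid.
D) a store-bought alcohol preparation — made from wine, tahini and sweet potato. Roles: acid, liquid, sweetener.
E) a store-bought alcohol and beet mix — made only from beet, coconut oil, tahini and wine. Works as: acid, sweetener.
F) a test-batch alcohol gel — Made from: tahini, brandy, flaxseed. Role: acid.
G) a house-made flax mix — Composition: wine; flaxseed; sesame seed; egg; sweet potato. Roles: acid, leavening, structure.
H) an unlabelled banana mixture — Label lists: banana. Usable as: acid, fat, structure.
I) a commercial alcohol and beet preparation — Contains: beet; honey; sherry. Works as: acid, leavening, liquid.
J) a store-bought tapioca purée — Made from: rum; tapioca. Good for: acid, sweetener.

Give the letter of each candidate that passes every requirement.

A, C, D, F, H, J

A: alcohol is permitted under the Whole30-style carve-out; nothing else excluded — valid
B: not usable as an acid; has peanut, so not Whole30-style (and 2 more) — reject
C: alcohol is permitted under the Whole30-style carve-out; nothing else excluded — OK
D: alcohol is permitted under the Whole30-style carve-out; nothing else excluded — OK
E: has coconut oil, so not coconut-free — no
F: alcohol is permitted under the Whole30-style carve-out; nothing else excluded — OK
G: has egg, so not egg-free — out
H: all constraints satisfied — valid
I: has honey, so not honey-free — out
J: alcohol is permitted under the Whole30-style carve-out; nothing else excluded — OK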